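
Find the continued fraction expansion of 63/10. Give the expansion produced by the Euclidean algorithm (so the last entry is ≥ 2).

63 = 6·10 + 3
10 = 3·3 + 1
3 = 3·1 + 0  (stop)
So 63/10 = [6; 3, 3].

[6; 3, 3]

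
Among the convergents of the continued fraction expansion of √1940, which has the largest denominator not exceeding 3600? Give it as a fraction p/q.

√1940 = [44; 22, 88, …] (period length 2).
Convergents:
  p_0/q_0 = 44/1
  p_1/q_1 = 969/22
  p_2/q_2 = 85316/1937
  p_3/q_3 = 1877921/42636
q_2 = 1937 ≤ 3600 < 42636 = q_3, so the answer is 85316/1937.

85316/1937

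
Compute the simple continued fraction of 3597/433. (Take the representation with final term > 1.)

[8; 3, 3, 1, 10, 3]

3597 = 8*433 + 133
433 = 3*133 + 34
133 = 3*34 + 31
34 = 1*31 + 3
31 = 10*3 + 1
3 = 3*1 + 0  (stop)
So 3597/433 = [8; 3, 3, 1, 10, 3].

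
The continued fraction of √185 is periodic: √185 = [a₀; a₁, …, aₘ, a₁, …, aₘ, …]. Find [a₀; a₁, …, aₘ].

a₀ = ⌊√185⌋ = 13.
With m₀=0, d₀=1 and mₖ₊₁ = dₖaₖ − mₖ, dₖ₊₁ = (n − mₖ₊₁²)/dₖ, aₖ₊₁ = ⌊(a₀+mₖ₊₁)/dₖ₊₁⌋:
  k=1: m=13, d=16, a=1
  k=2: m=3, d=11, a=1
  k=3: m=8, d=11, a=1
  k=4: m=3, d=16, a=1
  k=5: m=13, d=1, a=26
d=1 and a=2a₀=26 at k=5, so the next step gives (m, d) = (13, 16) again — its k=1 value — and the period has length 5.

[13; 1, 1, 1, 1, 26]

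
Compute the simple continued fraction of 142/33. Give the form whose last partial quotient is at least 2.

[4; 3, 3, 3]

142 = 4×33 + 10
33 = 3×10 + 3
10 = 3×3 + 1
3 = 3×1 + 0  (stop)
So 142/33 = [4; 3, 3, 3].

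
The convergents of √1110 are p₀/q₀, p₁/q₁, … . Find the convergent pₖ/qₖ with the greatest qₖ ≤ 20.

633/19

√1110 = [33; 3, 6, 3, 66, …] (period length 4).
Convergents:
  p_0/q_0 = 33/1
  p_1/q_1 = 100/3
  p_2/q_2 = 633/19
  p_3/q_3 = 1999/60
q_2 = 19 ≤ 20 < 60 = q_3, so the answer is 633/19.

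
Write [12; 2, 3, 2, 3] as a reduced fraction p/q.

684/55

Using pₖ = aₖpₖ₋₁ + pₖ₋₂ and qₖ = aₖqₖ₋₁ + qₖ₋₂:
  k=0: a=12, p=12, q=1
  k=1: a=2, p=25, q=2
  k=2: a=3, p=87, q=7
  k=3: a=2, p=199, q=16
  k=4: a=3, p=684, q=55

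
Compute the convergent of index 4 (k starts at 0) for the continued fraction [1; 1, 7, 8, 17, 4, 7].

2089/1113

Using pₖ = aₖpₖ₋₁ + pₖ₋₂, qₖ = aₖqₖ₋₁ + qₖ₋₂ (with p₋₁=1, p₋₂=0, q₋₁=0, q₋₂=1):
  k=0: a=1, p=1, q=1
  k=1: a=1, p=2, q=1
  k=2: a=7, p=15, q=8
  k=3: a=8, p=122, q=65
  k=4: a=17, p=2089, q=1113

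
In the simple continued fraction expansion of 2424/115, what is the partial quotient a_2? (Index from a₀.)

2424 = 21·115 + 9   →  a_0 = 21
115 = 12·9 + 7   →  a_1 = 12
9 = 1·7 + 2   →  a_2 = 1

1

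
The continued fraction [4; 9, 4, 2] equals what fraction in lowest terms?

Using pₖ = aₖpₖ₋₁ + pₖ₋₂ and qₖ = aₖqₖ₋₁ + qₖ₋₂:
  k=0: a=4, p=4, q=1
  k=1: a=9, p=37, q=9
  k=2: a=4, p=152, q=37
  k=3: a=2, p=341, q=83

341/83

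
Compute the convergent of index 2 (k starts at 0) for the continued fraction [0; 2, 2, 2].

Using pₖ = aₖpₖ₋₁ + pₖ₋₂, qₖ = aₖqₖ₋₁ + qₖ₋₂ (with p₋₁=1, p₋₂=0, q₋₁=0, q₋₂=1):
  k=0: a=0, p=0, q=1
  k=1: a=2, p=1, q=2
  k=2: a=2, p=2, q=5

2/5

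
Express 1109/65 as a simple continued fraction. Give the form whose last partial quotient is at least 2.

1109 = 17×65 + 4
65 = 16×4 + 1
4 = 4×1 + 0  (stop)
So 1109/65 = [17; 16, 4].

[17; 16, 4]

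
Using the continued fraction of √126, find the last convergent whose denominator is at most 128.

√126 = [11; 4, 2, 4, 22, …] (period length 4).
Convergents:
  p_0/q_0 = 11/1
  p_1/q_1 = 45/4
  p_2/q_2 = 101/9
  p_3/q_3 = 449/40
  p_4/q_4 = 9979/889
q_3 = 40 ≤ 128 < 889 = q_4, so the answer is 449/40.

449/40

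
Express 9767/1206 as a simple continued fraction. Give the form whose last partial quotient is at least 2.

9767 = 8*1206 + 119
1206 = 10*119 + 16
119 = 7*16 + 7
16 = 2*7 + 2
7 = 3*2 + 1
2 = 2*1 + 0  (stop)
So 9767/1206 = [8; 10, 7, 2, 3, 2].

[8; 10, 7, 2, 3, 2]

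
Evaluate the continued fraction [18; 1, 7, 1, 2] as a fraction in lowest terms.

491/26

Using pₖ = aₖpₖ₋₁ + pₖ₋₂ and qₖ = aₖqₖ₋₁ + qₖ₋₂:
  k=0: a=18, p=18, q=1
  k=1: a=1, p=19, q=1
  k=2: a=7, p=151, q=8
  k=3: a=1, p=170, q=9
  k=4: a=2, p=491, q=26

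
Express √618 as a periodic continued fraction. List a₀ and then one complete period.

[24; 1, 6, 8, 6, 1, 48]

a₀ = ⌊√618⌋ = 24.
With m₀=0, d₀=1 and mₖ₊₁ = dₖaₖ − mₖ, dₖ₊₁ = (n − mₖ₊₁²)/dₖ, aₖ₊₁ = ⌊(a₀+mₖ₊₁)/dₖ₊₁⌋:
  k=1: m=24, d=42, a=1
  k=2: m=18, d=7, a=6
  k=3: m=24, d=6, a=8
  k=4: m=24, d=7, a=6
  k=5: m=18, d=42, a=1
  k=6: m=24, d=1, a=48
d=1 and a=2a₀=48 at k=6, so the next step gives (m, d) = (24, 42) again — its k=1 value — and the period has length 6.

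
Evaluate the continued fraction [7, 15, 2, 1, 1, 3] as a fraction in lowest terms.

Using pₖ = aₖpₖ₋₁ + pₖ₋₂ and qₖ = aₖqₖ₋₁ + qₖ₋₂:
  k=0: a=7, p=7, q=1
  k=1: a=15, p=106, q=15
  k=2: a=2, p=219, q=31
  k=3: a=1, p=325, q=46
  k=4: a=1, p=544, q=77
  k=5: a=3, p=1957, q=277

1957/277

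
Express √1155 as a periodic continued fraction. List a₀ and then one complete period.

[33; 1, 66]

a₀ = ⌊√1155⌋ = 33.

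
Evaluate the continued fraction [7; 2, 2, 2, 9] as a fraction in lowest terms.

838/113

Fold from the inside: start with 9/1.
  2 + 1/9 = 19/9
  2 + 9/19 = 47/19
  2 + 19/47 = 113/47
  7 + 47/113 = 838/113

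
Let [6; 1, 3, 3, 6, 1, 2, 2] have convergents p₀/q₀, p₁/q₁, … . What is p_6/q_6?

Using pₖ = aₖpₖ₋₁ + pₖ₋₂, qₖ = aₖqₖ₋₁ + qₖ₋₂ (with p₋₁=1, p₋₂=0, q₋₁=0, q₋₂=1):
  k=0: a=6, p=6, q=1
  k=1: a=1, p=7, q=1
  k=2: a=3, p=27, q=4
  k=3: a=3, p=88, q=13
  k=4: a=6, p=555, q=82
  k=5: a=1, p=643, q=95
  k=6: a=2, p=1841, q=272

1841/272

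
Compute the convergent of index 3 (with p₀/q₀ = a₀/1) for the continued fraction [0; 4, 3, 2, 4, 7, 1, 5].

7/30

Using pₖ = aₖpₖ₋₁ + pₖ₋₂, qₖ = aₖqₖ₋₁ + qₖ₋₂ (with p₋₁=1, p₋₂=0, q₋₁=0, q₋₂=1):
  k=0: a=0, p=0, q=1
  k=1: a=4, p=1, q=4
  k=2: a=3, p=3, q=13
  k=3: a=2, p=7, q=30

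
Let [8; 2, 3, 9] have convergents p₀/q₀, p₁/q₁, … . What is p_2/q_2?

59/7

Using pₖ = aₖpₖ₋₁ + pₖ₋₂, qₖ = aₖqₖ₋₁ + qₖ₋₂ (with p₋₁=1, p₋₂=0, q₋₁=0, q₋₂=1):
  k=0: a=8, p=8, q=1
  k=1: a=2, p=17, q=2
  k=2: a=3, p=59, q=7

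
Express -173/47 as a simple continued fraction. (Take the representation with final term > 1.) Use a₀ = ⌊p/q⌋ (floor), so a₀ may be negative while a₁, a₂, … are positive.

-173 = -4×47 + 15
47 = 3×15 + 2
15 = 7×2 + 1
2 = 2×1 + 0  (stop)
So -173/47 = [-4; 3, 7, 2].

[-4; 3, 7, 2]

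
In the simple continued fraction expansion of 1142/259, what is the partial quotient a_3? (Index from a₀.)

1142 = 4·259 + 106   →  a_0 = 4
259 = 2·106 + 47   →  a_1 = 2
106 = 2·47 + 12   →  a_2 = 2
47 = 3·12 + 11   →  a_3 = 3

3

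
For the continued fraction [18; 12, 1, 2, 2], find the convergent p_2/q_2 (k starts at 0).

235/13

Using pₖ = aₖpₖ₋₁ + pₖ₋₂, qₖ = aₖqₖ₋₁ + qₖ₋₂ (with p₋₁=1, p₋₂=0, q₋₁=0, q₋₂=1):
  k=0: a=18, p=18, q=1
  k=1: a=12, p=217, q=12
  k=2: a=1, p=235, q=13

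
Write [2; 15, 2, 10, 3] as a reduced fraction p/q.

2077/1006

Fold from the inside: start with 3/1.
  10 + 1/3 = 31/3
  2 + 3/31 = 65/31
  15 + 31/65 = 1006/65
  2 + 65/1006 = 2077/1006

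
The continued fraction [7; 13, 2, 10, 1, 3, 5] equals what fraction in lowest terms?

45098/6375

Using pₖ = aₖpₖ₋₁ + pₖ₋₂ and qₖ = aₖqₖ₋₁ + qₖ₋₂:
  k=0: a=7, p=7, q=1
  k=1: a=13, p=92, q=13
  k=2: a=2, p=191, q=27
  k=3: a=10, p=2002, q=283
  k=4: a=1, p=2193, q=310
  k=5: a=3, p=8581, q=1213
  k=6: a=5, p=45098, q=6375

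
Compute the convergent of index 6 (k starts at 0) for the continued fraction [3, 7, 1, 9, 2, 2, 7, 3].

9514/3043

Using pₖ = aₖpₖ₋₁ + pₖ₋₂, qₖ = aₖqₖ₋₁ + qₖ₋₂ (with p₋₁=1, p₋₂=0, q₋₁=0, q₋₂=1):
  k=0: a=3, p=3, q=1
  k=1: a=7, p=22, q=7
  k=2: a=1, p=25, q=8
  k=3: a=9, p=247, q=79
  k=4: a=2, p=519, q=166
  k=5: a=2, p=1285, q=411
  k=6: a=7, p=9514, q=3043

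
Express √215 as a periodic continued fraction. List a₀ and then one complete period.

[14; 1, 1, 1, 28]

a₀ = ⌊√215⌋ = 14.
With m₀=0, d₀=1 and mₖ₊₁ = dₖaₖ − mₖ, dₖ₊₁ = (n − mₖ₊₁²)/dₖ, aₖ₊₁ = ⌊(a₀+mₖ₊₁)/dₖ₊₁⌋:
  k=1: m=14, d=19, a=1
  k=2: m=5, d=10, a=1
  k=3: m=5, d=19, a=1
  k=4: m=14, d=1, a=28
d=1 and a=2a₀=28 at k=4, so the next step gives (m, d) = (14, 19) again — its k=1 value — and the period has length 4.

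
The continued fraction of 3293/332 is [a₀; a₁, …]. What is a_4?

2

3293 = 9·332 + 305   →  a_0 = 9
332 = 1·305 + 27   →  a_1 = 1
305 = 11·27 + 8   →  a_2 = 11
27 = 3·8 + 3   →  a_3 = 3
8 = 2·3 + 2   →  a_4 = 2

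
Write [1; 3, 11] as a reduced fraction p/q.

Using pₖ = aₖpₖ₋₁ + pₖ₋₂ and qₖ = aₖqₖ₋₁ + qₖ₋₂:
  k=0: a=1, p=1, q=1
  k=1: a=3, p=4, q=3
  k=2: a=11, p=45, q=34

45/34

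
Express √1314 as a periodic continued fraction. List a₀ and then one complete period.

a₀ = ⌊√1314⌋ = 36.
With m₀=0, d₀=1 and mₖ₊₁ = dₖaₖ − mₖ, dₖ₊₁ = (n − mₖ₊₁²)/dₖ, aₖ₊₁ = ⌊(a₀+mₖ₊₁)/dₖ₊₁⌋:
  k=1: m=36, d=18, a=4
  k=2: m=36, d=1, a=72
d=1 and a=2a₀=72 at k=2, so the next step gives (m, d) = (36, 18) again — its k=1 value — and the period has length 2.

[36; 4, 72]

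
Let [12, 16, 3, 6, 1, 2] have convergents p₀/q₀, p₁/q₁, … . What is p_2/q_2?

Using pₖ = aₖpₖ₋₁ + pₖ₋₂, qₖ = aₖqₖ₋₁ + qₖ₋₂ (with p₋₁=1, p₋₂=0, q₋₁=0, q₋₂=1):
  k=0: a=12, p=12, q=1
  k=1: a=16, p=193, q=16
  k=2: a=3, p=591, q=49

591/49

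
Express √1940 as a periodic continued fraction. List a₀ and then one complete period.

a₀ = ⌊√1940⌋ = 44.
With m₀=0, d₀=1 and mₖ₊₁ = dₖaₖ − mₖ, dₖ₊₁ = (n − mₖ₊₁²)/dₖ, aₖ₊₁ = ⌊(a₀+mₖ₊₁)/dₖ₊₁⌋:
  k=1: m=44, d=4, a=22
  k=2: m=44, d=1, a=88
d=1 and a=2a₀=88 at k=2, so the next step gives (m, d) = (44, 4) again — its k=1 value — and the period has length 2.

[44; 22, 88]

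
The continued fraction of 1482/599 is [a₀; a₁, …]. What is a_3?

6

1482 = 2·599 + 284   →  a_0 = 2
599 = 2·284 + 31   →  a_1 = 2
284 = 9·31 + 5   →  a_2 = 9
31 = 6·5 + 1   →  a_3 = 6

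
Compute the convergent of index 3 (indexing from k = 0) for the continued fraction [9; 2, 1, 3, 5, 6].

Using pₖ = aₖpₖ₋₁ + pₖ₋₂, qₖ = aₖqₖ₋₁ + qₖ₋₂ (with p₋₁=1, p₋₂=0, q₋₁=0, q₋₂=1):
  k=0: a=9, p=9, q=1
  k=1: a=2, p=19, q=2
  k=2: a=1, p=28, q=3
  k=3: a=3, p=103, q=11

103/11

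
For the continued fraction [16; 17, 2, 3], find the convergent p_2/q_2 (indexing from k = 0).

Using pₖ = aₖpₖ₋₁ + pₖ₋₂, qₖ = aₖqₖ₋₁ + qₖ₋₂ (with p₋₁=1, p₋₂=0, q₋₁=0, q₋₂=1):
  k=0: a=16, p=16, q=1
  k=1: a=17, p=273, q=17
  k=2: a=2, p=562, q=35

562/35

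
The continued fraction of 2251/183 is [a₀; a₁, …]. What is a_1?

2251 = 12·183 + 55   →  a_0 = 12
183 = 3·55 + 18   →  a_1 = 3

3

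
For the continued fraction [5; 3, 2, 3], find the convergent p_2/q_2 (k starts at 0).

Using pₖ = aₖpₖ₋₁ + pₖ₋₂, qₖ = aₖqₖ₋₁ + qₖ₋₂ (with p₋₁=1, p₋₂=0, q₋₁=0, q₋₂=1):
  k=0: a=5, p=5, q=1
  k=1: a=3, p=16, q=3
  k=2: a=2, p=37, q=7

37/7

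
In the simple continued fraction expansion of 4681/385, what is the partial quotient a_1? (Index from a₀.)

4681 = 12·385 + 61   →  a_0 = 12
385 = 6·61 + 19   →  a_1 = 6

6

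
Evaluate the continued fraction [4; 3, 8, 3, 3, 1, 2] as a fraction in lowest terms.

Using pₖ = aₖpₖ₋₁ + pₖ₋₂ and qₖ = aₖqₖ₋₁ + qₖ₋₂:
  k=0: a=4, p=4, q=1
  k=1: a=3, p=13, q=3
  k=2: a=8, p=108, q=25
  k=3: a=3, p=337, q=78
  k=4: a=3, p=1119, q=259
  k=5: a=1, p=1456, q=337
  k=6: a=2, p=4031, q=933

4031/933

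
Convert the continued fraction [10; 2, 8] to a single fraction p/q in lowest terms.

178/17

Fold from the inside: start with 8/1.
  2 + 1/8 = 17/8
  10 + 8/17 = 178/17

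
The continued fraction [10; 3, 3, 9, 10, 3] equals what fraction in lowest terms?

Fold from the inside: start with 3/1.
  10 + 1/3 = 31/3
  9 + 3/31 = 282/31
  3 + 31/282 = 877/282
  3 + 282/877 = 2913/877
  10 + 877/2913 = 30007/2913

30007/2913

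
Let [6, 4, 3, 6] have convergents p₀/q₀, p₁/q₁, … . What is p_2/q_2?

Using pₖ = aₖpₖ₋₁ + pₖ₋₂, qₖ = aₖqₖ₋₁ + qₖ₋₂ (with p₋₁=1, p₋₂=0, q₋₁=0, q₋₂=1):
  k=0: a=6, p=6, q=1
  k=1: a=4, p=25, q=4
  k=2: a=3, p=81, q=13

81/13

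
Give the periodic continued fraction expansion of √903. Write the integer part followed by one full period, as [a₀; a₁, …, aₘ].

[30; 20, 60]

a₀ = ⌊√903⌋ = 30.
With m₀=0, d₀=1 and mₖ₊₁ = dₖaₖ − mₖ, dₖ₊₁ = (n − mₖ₊₁²)/dₖ, aₖ₊₁ = ⌊(a₀+mₖ₊₁)/dₖ₊₁⌋:
  k=1: m=30, d=3, a=20
  k=2: m=30, d=1, a=60
d=1 and a=2a₀=60 at k=2, so the next step gives (m, d) = (30, 3) again — its k=1 value — and the period has length 2.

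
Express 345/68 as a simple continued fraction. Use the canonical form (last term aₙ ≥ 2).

[5; 13, 1, 1, 2]

345 = 5·68 + 5
68 = 13·5 + 3
5 = 1·3 + 2
3 = 1·2 + 1
2 = 2·1 + 0  (stop)
So 345/68 = [5; 13, 1, 1, 2].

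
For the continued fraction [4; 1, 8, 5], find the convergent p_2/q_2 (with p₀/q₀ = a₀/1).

44/9

Using pₖ = aₖpₖ₋₁ + pₖ₋₂, qₖ = aₖqₖ₋₁ + qₖ₋₂ (with p₋₁=1, p₋₂=0, q₋₁=0, q₋₂=1):
  k=0: a=4, p=4, q=1
  k=1: a=1, p=5, q=1
  k=2: a=8, p=44, q=9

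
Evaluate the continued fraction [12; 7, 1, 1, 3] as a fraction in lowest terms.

Fold from the inside: start with 3/1.
  1 + 1/3 = 4/3
  1 + 3/4 = 7/4
  7 + 4/7 = 53/7
  12 + 7/53 = 643/53

643/53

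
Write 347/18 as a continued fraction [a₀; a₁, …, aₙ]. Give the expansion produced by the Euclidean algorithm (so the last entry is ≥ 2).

347 = 19*18 + 5
18 = 3*5 + 3
5 = 1*3 + 2
3 = 1*2 + 1
2 = 2*1 + 0  (stop)
So 347/18 = [19; 3, 1, 1, 2].

[19; 3, 1, 1, 2]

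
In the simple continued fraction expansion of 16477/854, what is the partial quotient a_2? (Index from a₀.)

2

16477 = 19·854 + 251   →  a_0 = 19
854 = 3·251 + 101   →  a_1 = 3
251 = 2·101 + 49   →  a_2 = 2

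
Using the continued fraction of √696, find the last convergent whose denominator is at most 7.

√696 = [26; 2, 1, 1, 1, 1, 1, 2, 52, …] (period length 8).
Convergents:
  p_0/q_0 = 26/1
  p_1/q_1 = 53/2
  p_2/q_2 = 79/3
  p_3/q_3 = 132/5
  p_4/q_4 = 211/8
q_3 = 5 ≤ 7 < 8 = q_4, so the answer is 132/5.

132/5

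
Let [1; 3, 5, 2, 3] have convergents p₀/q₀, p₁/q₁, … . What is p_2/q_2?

21/16

Using pₖ = aₖpₖ₋₁ + pₖ₋₂, qₖ = aₖqₖ₋₁ + qₖ₋₂ (with p₋₁=1, p₋₂=0, q₋₁=0, q₋₂=1):
  k=0: a=1, p=1, q=1
  k=1: a=3, p=4, q=3
  k=2: a=5, p=21, q=16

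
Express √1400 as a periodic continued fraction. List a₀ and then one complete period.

a₀ = ⌊√1400⌋ = 37.

[37; 2, 2, 2, 74]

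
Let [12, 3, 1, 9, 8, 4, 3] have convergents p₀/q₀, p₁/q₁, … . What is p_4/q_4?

3873/316

Using pₖ = aₖpₖ₋₁ + pₖ₋₂, qₖ = aₖqₖ₋₁ + qₖ₋₂ (with p₋₁=1, p₋₂=0, q₋₁=0, q₋₂=1):
  k=0: a=12, p=12, q=1
  k=1: a=3, p=37, q=3
  k=2: a=1, p=49, q=4
  k=3: a=9, p=478, q=39
  k=4: a=8, p=3873, q=316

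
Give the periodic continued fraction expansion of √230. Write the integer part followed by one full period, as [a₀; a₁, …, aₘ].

[15; 6, 30]

a₀ = ⌊√230⌋ = 15.
With m₀=0, d₀=1 and mₖ₊₁ = dₖaₖ − mₖ, dₖ₊₁ = (n − mₖ₊₁²)/dₖ, aₖ₊₁ = ⌊(a₀+mₖ₊₁)/dₖ₊₁⌋:
  k=1: m=15, d=5, a=6
  k=2: m=15, d=1, a=30
d=1 and a=2a₀=30 at k=2, so the next step gives (m, d) = (15, 5) again — its k=1 value — and the period has length 2.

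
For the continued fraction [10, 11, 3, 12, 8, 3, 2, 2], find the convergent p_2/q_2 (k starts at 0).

343/34

Using pₖ = aₖpₖ₋₁ + pₖ₋₂, qₖ = aₖqₖ₋₁ + qₖ₋₂ (with p₋₁=1, p₋₂=0, q₋₁=0, q₋₂=1):
  k=0: a=10, p=10, q=1
  k=1: a=11, p=111, q=11
  k=2: a=3, p=343, q=34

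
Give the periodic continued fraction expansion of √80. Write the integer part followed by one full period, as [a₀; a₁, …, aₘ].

a₀ = ⌊√80⌋ = 8.
With m₀=0, d₀=1 and mₖ₊₁ = dₖaₖ − mₖ, dₖ₊₁ = (n − mₖ₊₁²)/dₖ, aₖ₊₁ = ⌊(a₀+mₖ₊₁)/dₖ₊₁⌋:
  k=1: m=8, d=16, a=1
  k=2: m=8, d=1, a=16
d=1 and a=2a₀=16 at k=2, so the next step gives (m, d) = (8, 16) again — its k=1 value — and the period has length 2.

[8; 1, 16]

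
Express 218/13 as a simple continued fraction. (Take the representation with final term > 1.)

[16; 1, 3, 3]

218 = 16×13 + 10
13 = 1×10 + 3
10 = 3×3 + 1
3 = 3×1 + 0  (stop)
So 218/13 = [16; 1, 3, 3].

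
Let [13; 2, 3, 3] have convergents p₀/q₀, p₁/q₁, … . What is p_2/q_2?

94/7

Using pₖ = aₖpₖ₋₁ + pₖ₋₂, qₖ = aₖqₖ₋₁ + qₖ₋₂ (with p₋₁=1, p₋₂=0, q₋₁=0, q₋₂=1):
  k=0: a=13, p=13, q=1
  k=1: a=2, p=27, q=2
  k=2: a=3, p=94, q=7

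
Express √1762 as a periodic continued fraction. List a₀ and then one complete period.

a₀ = ⌊√1762⌋ = 41.
With m₀=0, d₀=1 and mₖ₊₁ = dₖaₖ − mₖ, dₖ₊₁ = (n − mₖ₊₁²)/dₖ, aₖ₊₁ = ⌊(a₀+mₖ₊₁)/dₖ₊₁⌋:
  k=1: m=41, d=81, a=1
  k=2: m=40, d=2, a=40
  k=3: m=40, d=81, a=1
  k=4: m=41, d=1, a=82
d=1 and a=2a₀=82 at k=4, so the next step gives (m, d) = (41, 81) again — its k=1 value — and the period has length 4.

[41; 1, 40, 1, 82]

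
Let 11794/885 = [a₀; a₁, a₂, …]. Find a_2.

11794 = 13·885 + 289   →  a_0 = 13
885 = 3·289 + 18   →  a_1 = 3
289 = 16·18 + 1   →  a_2 = 16

16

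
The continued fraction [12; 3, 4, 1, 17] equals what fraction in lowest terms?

Using pₖ = aₖpₖ₋₁ + pₖ₋₂ and qₖ = aₖqₖ₋₁ + qₖ₋₂:
  k=0: a=12, p=12, q=1
  k=1: a=3, p=37, q=3
  k=2: a=4, p=160, q=13
  k=3: a=1, p=197, q=16
  k=4: a=17, p=3509, q=285

3509/285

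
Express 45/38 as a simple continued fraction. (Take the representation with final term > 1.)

[1; 5, 2, 3]

45 = 1*38 + 7
38 = 5*7 + 3
7 = 2*3 + 1
3 = 3*1 + 0  (stop)
So 45/38 = [1; 5, 2, 3].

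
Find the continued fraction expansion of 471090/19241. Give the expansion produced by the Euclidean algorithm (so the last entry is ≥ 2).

471090 = 24×19241 + 9306
19241 = 2×9306 + 629
9306 = 14×629 + 500
629 = 1×500 + 129
500 = 3×129 + 113
129 = 1×113 + 16
113 = 7×16 + 1
16 = 16×1 + 0  (stop)
So 471090/19241 = [24; 2, 14, 1, 3, 1, 7, 16].

[24; 2, 14, 1, 3, 1, 7, 16]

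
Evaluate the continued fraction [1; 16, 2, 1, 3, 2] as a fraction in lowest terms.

Fold from the inside: start with 2/1.
  3 + 1/2 = 7/2
  1 + 2/7 = 9/7
  2 + 7/9 = 25/9
  16 + 9/25 = 409/25
  1 + 25/409 = 434/409

434/409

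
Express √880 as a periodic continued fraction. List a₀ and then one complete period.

[29; 1, 1, 1, 58]

a₀ = ⌊√880⌋ = 29.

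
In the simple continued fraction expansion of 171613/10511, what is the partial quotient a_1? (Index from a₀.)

3

171613 = 16·10511 + 3437   →  a_0 = 16
10511 = 3·3437 + 200   →  a_1 = 3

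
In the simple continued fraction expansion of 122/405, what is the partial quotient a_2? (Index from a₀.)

122 = 0·405 + 122   →  a_0 = 0
405 = 3·122 + 39   →  a_1 = 3
122 = 3·39 + 5   →  a_2 = 3

3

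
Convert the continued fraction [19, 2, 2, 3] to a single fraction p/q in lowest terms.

Fold from the inside: start with 3/1.
  2 + 1/3 = 7/3
  2 + 3/7 = 17/7
  19 + 7/17 = 330/17

330/17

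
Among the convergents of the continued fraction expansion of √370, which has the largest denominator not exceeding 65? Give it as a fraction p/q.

√370 = [19; 4, 4, 38, …] (period length 3).
Convergents:
  p_0/q_0 = 19/1
  p_1/q_1 = 77/4
  p_2/q_2 = 327/17
  p_3/q_3 = 12503/650
q_2 = 17 ≤ 65 < 650 = q_3, so the answer is 327/17.

327/17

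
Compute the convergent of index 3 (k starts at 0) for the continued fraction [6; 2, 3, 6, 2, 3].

283/44

Using pₖ = aₖpₖ₋₁ + pₖ₋₂, qₖ = aₖqₖ₋₁ + qₖ₋₂ (with p₋₁=1, p₋₂=0, q₋₁=0, q₋₂=1):
  k=0: a=6, p=6, q=1
  k=1: a=2, p=13, q=2
  k=2: a=3, p=45, q=7
  k=3: a=6, p=283, q=44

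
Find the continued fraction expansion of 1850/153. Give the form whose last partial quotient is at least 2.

[12; 10, 1, 13]

1850 = 12*153 + 14
153 = 10*14 + 13
14 = 1*13 + 1
13 = 13*1 + 0  (stop)
So 1850/153 = [12; 10, 1, 13].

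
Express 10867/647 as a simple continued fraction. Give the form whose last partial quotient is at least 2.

[16; 1, 3, 1, 9, 6, 2]

10867 = 16*647 + 515
647 = 1*515 + 132
515 = 3*132 + 119
132 = 1*119 + 13
119 = 9*13 + 2
13 = 6*2 + 1
2 = 2*1 + 0  (stop)
So 10867/647 = [16; 1, 3, 1, 9, 6, 2].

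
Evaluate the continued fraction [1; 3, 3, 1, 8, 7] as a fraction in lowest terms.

1060/811

Fold from the inside: start with 7/1.
  8 + 1/7 = 57/7
  1 + 7/57 = 64/57
  3 + 57/64 = 249/64
  3 + 64/249 = 811/249
  1 + 249/811 = 1060/811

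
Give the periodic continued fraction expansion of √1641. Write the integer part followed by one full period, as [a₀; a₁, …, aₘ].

[40; 1, 1, 26, 1, 1, 80]

a₀ = ⌊√1641⌋ = 40.
With m₀=0, d₀=1 and mₖ₊₁ = dₖaₖ − mₖ, dₖ₊₁ = (n − mₖ₊₁²)/dₖ, aₖ₊₁ = ⌊(a₀+mₖ₊₁)/dₖ₊₁⌋:
  k=1: m=40, d=41, a=1
  k=2: m=1, d=40, a=1
  k=3: m=39, d=3, a=26
  k=4: m=39, d=40, a=1
  k=5: m=1, d=41, a=1
  k=6: m=40, d=1, a=80
d=1 and a=2a₀=80 at k=6, so the next step gives (m, d) = (40, 41) again — its k=1 value — and the period has length 6.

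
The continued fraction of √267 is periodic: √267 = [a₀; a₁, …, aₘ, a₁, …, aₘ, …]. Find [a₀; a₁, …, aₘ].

a₀ = ⌊√267⌋ = 16.
With m₀=0, d₀=1 and mₖ₊₁ = dₖaₖ − mₖ, dₖ₊₁ = (n − mₖ₊₁²)/dₖ, aₖ₊₁ = ⌊(a₀+mₖ₊₁)/dₖ₊₁⌋:
  k=1: m=16, d=11, a=2
  k=2: m=6, d=21, a=1
  k=3: m=15, d=2, a=15
  k=4: m=15, d=21, a=1
  k=5: m=6, d=11, a=2
  k=6: m=16, d=1, a=32
d=1 and a=2a₀=32 at k=6, so the next step gives (m, d) = (16, 11) again — its k=1 value — and the period has length 6.

[16; 2, 1, 15, 1, 2, 32]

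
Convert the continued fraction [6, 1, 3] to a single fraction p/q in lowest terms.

27/4

Fold from the inside: start with 3/1.
  1 + 1/3 = 4/3
  6 + 3/4 = 27/4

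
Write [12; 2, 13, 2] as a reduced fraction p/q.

699/56

Using pₖ = aₖpₖ₋₁ + pₖ₋₂ and qₖ = aₖqₖ₋₁ + qₖ₋₂:
  k=0: a=12, p=12, q=1
  k=1: a=2, p=25, q=2
  k=2: a=13, p=337, q=27
  k=3: a=2, p=699, q=56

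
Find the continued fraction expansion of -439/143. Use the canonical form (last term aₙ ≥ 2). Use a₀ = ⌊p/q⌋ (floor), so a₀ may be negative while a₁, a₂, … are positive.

[-4; 1, 13, 3, 3]

-439 = -4×143 + 133
143 = 1×133 + 10
133 = 13×10 + 3
10 = 3×3 + 1
3 = 3×1 + 0  (stop)
So -439/143 = [-4; 1, 13, 3, 3].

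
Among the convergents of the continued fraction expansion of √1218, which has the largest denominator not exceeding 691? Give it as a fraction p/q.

24046/689

√1218 = [34; 1, 8, 1, 68, …] (period length 4).
Convergents:
  p_0/q_0 = 34/1
  p_1/q_1 = 35/1
  p_2/q_2 = 314/9
  p_3/q_3 = 349/10
  p_4/q_4 = 24046/689
  p_5/q_5 = 24395/699
q_4 = 689 ≤ 691 < 699 = q_5, so the answer is 24046/689.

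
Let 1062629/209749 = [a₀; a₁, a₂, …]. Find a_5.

1062629 = 5·209749 + 13884   →  a_0 = 5
209749 = 15·13884 + 1489   →  a_1 = 15
13884 = 9·1489 + 483   →  a_2 = 9
1489 = 3·483 + 40   →  a_3 = 3
483 = 12·40 + 3   →  a_4 = 12
40 = 13·3 + 1   →  a_5 = 13

13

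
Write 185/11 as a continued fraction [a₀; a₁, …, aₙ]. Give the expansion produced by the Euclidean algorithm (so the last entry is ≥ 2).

185 = 16*11 + 9
11 = 1*9 + 2
9 = 4*2 + 1
2 = 2*1 + 0  (stop)
So 185/11 = [16; 1, 4, 2].

[16; 1, 4, 2]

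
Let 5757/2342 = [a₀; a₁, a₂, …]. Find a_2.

5757 = 2·2342 + 1073   →  a_0 = 2
2342 = 2·1073 + 196   →  a_1 = 2
1073 = 5·196 + 93   →  a_2 = 5

5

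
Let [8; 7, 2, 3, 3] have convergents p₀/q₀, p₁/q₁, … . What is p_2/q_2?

Using pₖ = aₖpₖ₋₁ + pₖ₋₂, qₖ = aₖqₖ₋₁ + qₖ₋₂ (with p₋₁=1, p₋₂=0, q₋₁=0, q₋₂=1):
  k=0: a=8, p=8, q=1
  k=1: a=7, p=57, q=7
  k=2: a=2, p=122, q=15

122/15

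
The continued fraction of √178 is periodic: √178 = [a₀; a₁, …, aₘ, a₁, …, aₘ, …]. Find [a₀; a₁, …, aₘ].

[13; 2, 1, 12, 1, 2, 26]

a₀ = ⌊√178⌋ = 13.
With m₀=0, d₀=1 and mₖ₊₁ = dₖaₖ − mₖ, dₖ₊₁ = (n − mₖ₊₁²)/dₖ, aₖ₊₁ = ⌊(a₀+mₖ₊₁)/dₖ₊₁⌋:
  k=1: m=13, d=9, a=2
  k=2: m=5, d=17, a=1
  k=3: m=12, d=2, a=12
  k=4: m=12, d=17, a=1
  k=5: m=5, d=9, a=2
  k=6: m=13, d=1, a=26
d=1 and a=2a₀=26 at k=6, so the next step gives (m, d) = (13, 9) again — its k=1 value — and the period has length 6.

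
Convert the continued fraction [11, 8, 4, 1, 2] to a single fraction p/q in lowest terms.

Fold from the inside: start with 2/1.
  1 + 1/2 = 3/2
  4 + 2/3 = 14/3
  8 + 3/14 = 115/14
  11 + 14/115 = 1279/115

1279/115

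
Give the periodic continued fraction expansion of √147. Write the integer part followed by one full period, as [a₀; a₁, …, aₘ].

a₀ = ⌊√147⌋ = 12.
With m₀=0, d₀=1 and mₖ₊₁ = dₖaₖ − mₖ, dₖ₊₁ = (n − mₖ₊₁²)/dₖ, aₖ₊₁ = ⌊(a₀+mₖ₊₁)/dₖ₊₁⌋:
  k=1: m=12, d=3, a=8
  k=2: m=12, d=1, a=24
d=1 and a=2a₀=24 at k=2, so the next step gives (m, d) = (12, 3) again — its k=1 value — and the period has length 2.

[12; 8, 24]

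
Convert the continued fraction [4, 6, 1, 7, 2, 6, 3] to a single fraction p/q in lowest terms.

Using pₖ = aₖpₖ₋₁ + pₖ₋₂ and qₖ = aₖqₖ₋₁ + qₖ₋₂:
  k=0: a=4, p=4, q=1
  k=1: a=6, p=25, q=6
  k=2: a=1, p=29, q=7
  k=3: a=7, p=228, q=55
  k=4: a=2, p=485, q=117
  k=5: a=6, p=3138, q=757
  k=6: a=3, p=9899, q=2388

9899/2388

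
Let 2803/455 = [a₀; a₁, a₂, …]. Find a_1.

6

2803 = 6·455 + 73   →  a_0 = 6
455 = 6·73 + 17   →  a_1 = 6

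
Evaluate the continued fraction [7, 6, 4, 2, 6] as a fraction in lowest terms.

Using pₖ = aₖpₖ₋₁ + pₖ₋₂ and qₖ = aₖqₖ₋₁ + qₖ₋₂:
  k=0: a=7, p=7, q=1
  k=1: a=6, p=43, q=6
  k=2: a=4, p=179, q=25
  k=3: a=2, p=401, q=56
  k=4: a=6, p=2585, q=361

2585/361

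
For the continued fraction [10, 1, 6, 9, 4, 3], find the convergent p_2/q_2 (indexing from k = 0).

76/7

Using pₖ = aₖpₖ₋₁ + pₖ₋₂, qₖ = aₖqₖ₋₁ + qₖ₋₂ (with p₋₁=1, p₋₂=0, q₋₁=0, q₋₂=1):
  k=0: a=10, p=10, q=1
  k=1: a=1, p=11, q=1
  k=2: a=6, p=76, q=7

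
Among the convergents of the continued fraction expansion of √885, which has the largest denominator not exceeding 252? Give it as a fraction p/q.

√885 = [29; 1, 2, 1, 58, …] (period length 4).
Convergents:
  p_0/q_0 = 29/1
  p_1/q_1 = 30/1
  p_2/q_2 = 89/3
  p_3/q_3 = 119/4
  p_4/q_4 = 6991/235
  p_5/q_5 = 7110/239
  p_6/q_6 = 21211/713
q_5 = 239 ≤ 252 < 713 = q_6, so the answer is 7110/239.

7110/239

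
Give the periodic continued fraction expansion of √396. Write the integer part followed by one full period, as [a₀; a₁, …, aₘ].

[19; 1, 8, 1, 38]

a₀ = ⌊√396⌋ = 19.
With m₀=0, d₀=1 and mₖ₊₁ = dₖaₖ − mₖ, dₖ₊₁ = (n − mₖ₊₁²)/dₖ, aₖ₊₁ = ⌊(a₀+mₖ₊₁)/dₖ₊₁⌋:
  k=1: m=19, d=35, a=1
  k=2: m=16, d=4, a=8
  k=3: m=16, d=35, a=1
  k=4: m=19, d=1, a=38
d=1 and a=2a₀=38 at k=4, so the next step gives (m, d) = (19, 35) again — its k=1 value — and the period has length 4.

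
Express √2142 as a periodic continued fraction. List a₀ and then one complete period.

[46; 3, 1, 1, 4, 1, 1, 3, 92]

a₀ = ⌊√2142⌋ = 46.
With m₀=0, d₀=1 and mₖ₊₁ = dₖaₖ − mₖ, dₖ₊₁ = (n − mₖ₊₁²)/dₖ, aₖ₊₁ = ⌊(a₀+mₖ₊₁)/dₖ₊₁⌋:
  k=1: m=46, d=26, a=3
  k=2: m=32, d=43, a=1
  k=3: m=11, d=47, a=1
  k=4: m=36, d=18, a=4
  k=5: m=36, d=47, a=1
  k=6: m=11, d=43, a=1
  k=7: m=32, d=26, a=3
  k=8: m=46, d=1, a=92
d=1 and a=2a₀=92 at k=8, so the next step gives (m, d) = (46, 26) again — its k=1 value — and the period has length 8.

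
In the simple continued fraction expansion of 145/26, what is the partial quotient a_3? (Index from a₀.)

145 = 5·26 + 15   →  a_0 = 5
26 = 1·15 + 11   →  a_1 = 1
15 = 1·11 + 4   →  a_2 = 1
11 = 2·4 + 3   →  a_3 = 2

2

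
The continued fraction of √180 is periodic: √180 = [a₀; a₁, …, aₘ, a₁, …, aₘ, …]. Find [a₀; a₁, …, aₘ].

[13; 2, 2, 2, 26]

a₀ = ⌊√180⌋ = 13.
With m₀=0, d₀=1 and mₖ₊₁ = dₖaₖ − mₖ, dₖ₊₁ = (n − mₖ₊₁²)/dₖ, aₖ₊₁ = ⌊(a₀+mₖ₊₁)/dₖ₊₁⌋:
  k=1: m=13, d=11, a=2
  k=2: m=9, d=9, a=2
  k=3: m=9, d=11, a=2
  k=4: m=13, d=1, a=26
d=1 and a=2a₀=26 at k=4, so the next step gives (m, d) = (13, 11) again — its k=1 value — and the period has length 4.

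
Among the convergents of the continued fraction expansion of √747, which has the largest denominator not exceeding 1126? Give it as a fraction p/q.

13447/492

√747 = [27; 3, 54, …] (period length 2).
Convergents:
  p_0/q_0 = 27/1
  p_1/q_1 = 82/3
  p_2/q_2 = 4455/163
  p_3/q_3 = 13447/492
  p_4/q_4 = 730593/26731
q_3 = 492 ≤ 1126 < 26731 = q_4, so the answer is 13447/492.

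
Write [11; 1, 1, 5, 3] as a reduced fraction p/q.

404/35

Using pₖ = aₖpₖ₋₁ + pₖ₋₂ and qₖ = aₖqₖ₋₁ + qₖ₋₂:
  k=0: a=11, p=11, q=1
  k=1: a=1, p=12, q=1
  k=2: a=1, p=23, q=2
  k=3: a=5, p=127, q=11
  k=4: a=3, p=404, q=35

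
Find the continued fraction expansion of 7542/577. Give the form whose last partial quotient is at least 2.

[13; 14, 13, 1, 2]

7542 = 13*577 + 41
577 = 14*41 + 3
41 = 13*3 + 2
3 = 1*2 + 1
2 = 2*1 + 0  (stop)
So 7542/577 = [13; 14, 13, 1, 2].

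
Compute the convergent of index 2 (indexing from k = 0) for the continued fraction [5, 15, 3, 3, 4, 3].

233/46

Using pₖ = aₖpₖ₋₁ + pₖ₋₂, qₖ = aₖqₖ₋₁ + qₖ₋₂ (with p₋₁=1, p₋₂=0, q₋₁=0, q₋₂=1):
  k=0: a=5, p=5, q=1
  k=1: a=15, p=76, q=15
  k=2: a=3, p=233, q=46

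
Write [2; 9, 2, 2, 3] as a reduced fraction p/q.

337/160

Fold from the inside: start with 3/1.
  2 + 1/3 = 7/3
  2 + 3/7 = 17/7
  9 + 7/17 = 160/17
  2 + 17/160 = 337/160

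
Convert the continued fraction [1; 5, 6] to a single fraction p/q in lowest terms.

Fold from the inside: start with 6/1.
  5 + 1/6 = 31/6
  1 + 6/31 = 37/31

37/31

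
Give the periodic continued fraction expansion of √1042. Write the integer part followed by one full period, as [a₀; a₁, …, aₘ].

[32; 3, 1, 1, 3, 64]

a₀ = ⌊√1042⌋ = 32.
With m₀=0, d₀=1 and mₖ₊₁ = dₖaₖ − mₖ, dₖ₊₁ = (n − mₖ₊₁²)/dₖ, aₖ₊₁ = ⌊(a₀+mₖ₊₁)/dₖ₊₁⌋:
  k=1: m=32, d=18, a=3
  k=2: m=22, d=31, a=1
  k=3: m=9, d=31, a=1
  k=4: m=22, d=18, a=3
  k=5: m=32, d=1, a=64
d=1 and a=2a₀=64 at k=5, so the next step gives (m, d) = (32, 18) again — its k=1 value — and the period has length 5.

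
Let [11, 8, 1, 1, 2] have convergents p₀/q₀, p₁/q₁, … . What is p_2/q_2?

Using pₖ = aₖpₖ₋₁ + pₖ₋₂, qₖ = aₖqₖ₋₁ + qₖ₋₂ (with p₋₁=1, p₋₂=0, q₋₁=0, q₋₂=1):
  k=0: a=11, p=11, q=1
  k=1: a=8, p=89, q=8
  k=2: a=1, p=100, q=9

100/9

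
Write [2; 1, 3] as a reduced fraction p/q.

Fold from the inside: start with 3/1.
  1 + 1/3 = 4/3
  2 + 3/4 = 11/4

11/4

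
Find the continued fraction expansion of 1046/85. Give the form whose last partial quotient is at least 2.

1046 = 12×85 + 26
85 = 3×26 + 7
26 = 3×7 + 5
7 = 1×5 + 2
5 = 2×2 + 1
2 = 2×1 + 0  (stop)
So 1046/85 = [12; 3, 3, 1, 2, 2].

[12; 3, 3, 1, 2, 2]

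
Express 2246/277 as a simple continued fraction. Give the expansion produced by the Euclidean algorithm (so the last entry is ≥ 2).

2246 = 8·277 + 30
277 = 9·30 + 7
30 = 4·7 + 2
7 = 3·2 + 1
2 = 2·1 + 0  (stop)
So 2246/277 = [8; 9, 4, 3, 2].

[8; 9, 4, 3, 2]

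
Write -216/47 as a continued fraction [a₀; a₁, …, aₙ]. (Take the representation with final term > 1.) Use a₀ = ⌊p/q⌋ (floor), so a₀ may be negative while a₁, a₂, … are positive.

-216 = -5*47 + 19
47 = 2*19 + 9
19 = 2*9 + 1
9 = 9*1 + 0  (stop)
So -216/47 = [-5; 2, 2, 9].

[-5; 2, 2, 9]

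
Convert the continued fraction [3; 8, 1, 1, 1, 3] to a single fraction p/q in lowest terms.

Using pₖ = aₖpₖ₋₁ + pₖ₋₂ and qₖ = aₖqₖ₋₁ + qₖ₋₂:
  k=0: a=3, p=3, q=1
  k=1: a=8, p=25, q=8
  k=2: a=1, p=28, q=9
  k=3: a=1, p=53, q=17
  k=4: a=1, p=81, q=26
  k=5: a=3, p=296, q=95

296/95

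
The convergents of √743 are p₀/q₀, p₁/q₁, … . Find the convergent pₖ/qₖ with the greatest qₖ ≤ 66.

845/31

√743 = [27; 3, 1, 7, 27, 7, 1, 3, 54, …] (period length 8).
Convergents:
  p_0/q_0 = 27/1
  p_1/q_1 = 82/3
  p_2/q_2 = 109/4
  p_3/q_3 = 845/31
  p_4/q_4 = 22924/841
q_3 = 31 ≤ 66 < 841 = q_4, so the answer is 845/31.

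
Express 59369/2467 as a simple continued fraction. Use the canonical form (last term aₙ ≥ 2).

[24; 15, 3, 10, 2, 2]

59369 = 24×2467 + 161
2467 = 15×161 + 52
161 = 3×52 + 5
52 = 10×5 + 2
5 = 2×2 + 1
2 = 2×1 + 0  (stop)
So 59369/2467 = [24; 15, 3, 10, 2, 2].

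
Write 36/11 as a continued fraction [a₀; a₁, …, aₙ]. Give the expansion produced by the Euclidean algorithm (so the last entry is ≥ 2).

36 = 3·11 + 3
11 = 3·3 + 2
3 = 1·2 + 1
2 = 2·1 + 0  (stop)
So 36/11 = [3; 3, 1, 2].

[3; 3, 1, 2]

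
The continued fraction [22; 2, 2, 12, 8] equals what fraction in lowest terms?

Using pₖ = aₖpₖ₋₁ + pₖ₋₂ and qₖ = aₖqₖ₋₁ + qₖ₋₂:
  k=0: a=22, p=22, q=1
  k=1: a=2, p=45, q=2
  k=2: a=2, p=112, q=5
  k=3: a=12, p=1389, q=62
  k=4: a=8, p=11224, q=501

11224/501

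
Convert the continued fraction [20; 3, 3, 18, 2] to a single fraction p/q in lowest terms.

Fold from the inside: start with 2/1.
  18 + 1/2 = 37/2
  3 + 2/37 = 113/37
  3 + 37/113 = 376/113
  20 + 113/376 = 7633/376

7633/376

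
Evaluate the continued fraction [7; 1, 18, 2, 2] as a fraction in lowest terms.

771/97

Fold from the inside: start with 2/1.
  2 + 1/2 = 5/2
  18 + 2/5 = 92/5
  1 + 5/92 = 97/92
  7 + 92/97 = 771/97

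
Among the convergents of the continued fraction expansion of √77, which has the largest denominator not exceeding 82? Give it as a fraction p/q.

√77 = [8; 1, 3, 2, 3, 1, 16, …] (period length 6).
Convergents:
  p_0/q_0 = 8/1
  p_1/q_1 = 9/1
  p_2/q_2 = 35/4
  p_3/q_3 = 79/9
  p_4/q_4 = 272/31
  p_5/q_5 = 351/40
  p_6/q_6 = 5888/671
q_5 = 40 ≤ 82 < 671 = q_6, so the answer is 351/40.

351/40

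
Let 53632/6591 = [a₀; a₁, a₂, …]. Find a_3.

53632 = 8·6591 + 904   →  a_0 = 8
6591 = 7·904 + 263   →  a_1 = 7
904 = 3·263 + 115   →  a_2 = 3
263 = 2·115 + 33   →  a_3 = 2

2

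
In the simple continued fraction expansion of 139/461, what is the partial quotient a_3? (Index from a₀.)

6

139 = 0·461 + 139   →  a_0 = 0
461 = 3·139 + 44   →  a_1 = 3
139 = 3·44 + 7   →  a_2 = 3
44 = 6·7 + 2   →  a_3 = 6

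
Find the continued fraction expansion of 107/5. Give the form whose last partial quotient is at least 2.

107 = 21×5 + 2
5 = 2×2 + 1
2 = 2×1 + 0  (stop)
So 107/5 = [21; 2, 2].

[21; 2, 2]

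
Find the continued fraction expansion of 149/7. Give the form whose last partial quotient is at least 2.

149 = 21·7 + 2
7 = 3·2 + 1
2 = 2·1 + 0  (stop)
So 149/7 = [21; 3, 2].

[21; 3, 2]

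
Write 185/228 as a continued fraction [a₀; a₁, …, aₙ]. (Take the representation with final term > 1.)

[0; 1, 4, 3, 3, 4]

185 = 0·228 + 185
228 = 1·185 + 43
185 = 4·43 + 13
43 = 3·13 + 4
13 = 3·4 + 1
4 = 4·1 + 0  (stop)
So 185/228 = [0; 1, 4, 3, 3, 4].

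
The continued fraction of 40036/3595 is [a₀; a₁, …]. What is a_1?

40036 = 11·3595 + 491   →  a_0 = 11
3595 = 7·491 + 158   →  a_1 = 7

7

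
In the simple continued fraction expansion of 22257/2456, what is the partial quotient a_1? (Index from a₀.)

16

22257 = 9·2456 + 153   →  a_0 = 9
2456 = 16·153 + 8   →  a_1 = 16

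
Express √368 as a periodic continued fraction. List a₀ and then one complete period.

a₀ = ⌊√368⌋ = 19.
With m₀=0, d₀=1 and mₖ₊₁ = dₖaₖ − mₖ, dₖ₊₁ = (n − mₖ₊₁²)/dₖ, aₖ₊₁ = ⌊(a₀+mₖ₊₁)/dₖ₊₁⌋:
  k=1: m=19, d=7, a=5
  k=2: m=16, d=16, a=2
  k=3: m=16, d=7, a=5
  k=4: m=19, d=1, a=38
d=1 and a=2a₀=38 at k=4, so the next step gives (m, d) = (19, 7) again — its k=1 value — and the period has length 4.

[19; 5, 2, 5, 38]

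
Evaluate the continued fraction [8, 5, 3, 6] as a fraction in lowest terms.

827/101

Using pₖ = aₖpₖ₋₁ + pₖ₋₂ and qₖ = aₖqₖ₋₁ + qₖ₋₂:
  k=0: a=8, p=8, q=1
  k=1: a=5, p=41, q=5
  k=2: a=3, p=131, q=16
  k=3: a=6, p=827, q=101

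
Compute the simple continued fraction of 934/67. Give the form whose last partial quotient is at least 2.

934 = 13×67 + 63
67 = 1×63 + 4
63 = 15×4 + 3
4 = 1×3 + 1
3 = 3×1 + 0  (stop)
So 934/67 = [13; 1, 15, 1, 3].

[13; 1, 15, 1, 3]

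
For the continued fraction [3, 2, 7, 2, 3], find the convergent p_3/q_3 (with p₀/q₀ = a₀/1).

Using pₖ = aₖpₖ₋₁ + pₖ₋₂, qₖ = aₖqₖ₋₁ + qₖ₋₂ (with p₋₁=1, p₋₂=0, q₋₁=0, q₋₂=1):
  k=0: a=3, p=3, q=1
  k=1: a=2, p=7, q=2
  k=2: a=7, p=52, q=15
  k=3: a=2, p=111, q=32

111/32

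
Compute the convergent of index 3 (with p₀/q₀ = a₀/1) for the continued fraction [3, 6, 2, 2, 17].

101/32

Using pₖ = aₖpₖ₋₁ + pₖ₋₂, qₖ = aₖqₖ₋₁ + qₖ₋₂ (with p₋₁=1, p₋₂=0, q₋₁=0, q₋₂=1):
  k=0: a=3, p=3, q=1
  k=1: a=6, p=19, q=6
  k=2: a=2, p=41, q=13
  k=3: a=2, p=101, q=32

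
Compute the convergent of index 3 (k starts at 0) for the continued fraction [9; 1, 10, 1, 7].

Using pₖ = aₖpₖ₋₁ + pₖ₋₂, qₖ = aₖqₖ₋₁ + qₖ₋₂ (with p₋₁=1, p₋₂=0, q₋₁=0, q₋₂=1):
  k=0: a=9, p=9, q=1
  k=1: a=1, p=10, q=1
  k=2: a=10, p=109, q=11
  k=3: a=1, p=119, q=12

119/12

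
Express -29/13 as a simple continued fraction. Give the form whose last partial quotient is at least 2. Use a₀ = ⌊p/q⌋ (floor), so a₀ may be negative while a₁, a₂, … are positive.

[-3; 1, 3, 3]

-29 = -3×13 + 10
13 = 1×10 + 3
10 = 3×3 + 1
3 = 3×1 + 0  (stop)
So -29/13 = [-3; 1, 3, 3].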